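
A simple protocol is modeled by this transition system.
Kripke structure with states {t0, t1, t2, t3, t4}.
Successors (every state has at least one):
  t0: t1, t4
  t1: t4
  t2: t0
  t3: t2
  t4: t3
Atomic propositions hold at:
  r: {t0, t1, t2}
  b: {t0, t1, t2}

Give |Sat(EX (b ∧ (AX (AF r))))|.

3

AF r: least fixpoint, start Z0 = {t0, t1, t2}, add states with every successor in Z. Z1 = {t0, t1, t2, t3}; Z2 = {t0, t1, t2, t3, t4}; fixed.
Sat(AF r) = {t0, t1, t2, t3, t4}
Sat(AX (AF r)) = {s : every successor in {t0, t1, t2, t3, t4}} = {t0, t1, t2, t3, t4}
Sat(b ∧ (AX (AF r))) = {t0, t1, t2}
Sat(EX (b ∧ (AX (AF r)))) = {s : some successor in {t0, t1, t2}} = {t0, t2, t3}
|Sat(EX (b ∧ (AX (AF r))))| = |{t0, t2, t3}| = 3.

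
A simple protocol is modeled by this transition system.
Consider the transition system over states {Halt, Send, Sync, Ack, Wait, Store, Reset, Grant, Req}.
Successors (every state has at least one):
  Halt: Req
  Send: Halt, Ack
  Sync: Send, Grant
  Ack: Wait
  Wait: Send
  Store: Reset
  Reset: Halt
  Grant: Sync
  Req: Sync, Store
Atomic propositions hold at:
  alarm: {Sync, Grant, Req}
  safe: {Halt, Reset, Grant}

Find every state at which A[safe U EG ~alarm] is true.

{Send, Ack, Wait}

Sat(~alarm) = {Halt, Send, Ack, Wait, Store, Reset}
EG ~alarm: greatest fixpoint, start Z0 = {Halt, Send, Ack, Wait, Store, Reset}, keep only states in Sat with some successor in Z. Z1 = {Send, Ack, Wait, Store, Reset}; Z2 = {Send, Ack, Wait, Store}; Z3 = {Send, Ack, Wait}; fixed.
Sat(EG ~alarm) = {Send, Ack, Wait}
A[safe U EG ~alarm]: least fixpoint, start Z0 = Sat(EG ~alarm) = {Send, Ack, Wait}, add states in Sat(safe) with every successor in Z. Already a fixed point.
Sat(A[safe U EG ~alarm]) = {Send, Ack, Wait}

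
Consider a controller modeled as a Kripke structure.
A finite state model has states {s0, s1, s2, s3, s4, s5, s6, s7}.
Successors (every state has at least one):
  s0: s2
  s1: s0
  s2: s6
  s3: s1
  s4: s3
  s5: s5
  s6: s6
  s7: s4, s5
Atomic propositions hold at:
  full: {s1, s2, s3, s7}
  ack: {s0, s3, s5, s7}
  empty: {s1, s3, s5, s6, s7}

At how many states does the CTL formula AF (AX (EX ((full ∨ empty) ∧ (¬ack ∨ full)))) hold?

Sat(full ∨ empty) = {s1, s2, s3, s5, s6, s7}
Sat(¬ack) = {s1, s2, s4, s6}
Sat(¬ack ∨ full) = {s1, s2, s3, s4, s6, s7}
Sat((full ∨ empty) ∧ (¬ack ∨ full)) = {s1, s2, s3, s6, s7}
Sat(EX ((full ∨ empty) ∧ (¬ack ∨ full))) = {s : some successor in {s1, s2, s3, s6, s7}} = {s0, s2, s3, s4, s6}
Sat(AX (EX ((full ∨ empty) ∧ (¬ack ∨ full)))) = {s : every successor in {s0, s2, s3, s4, s6}} = {s0, s1, s2, s4, s6}
AF (AX (EX ((full ∨ empty) ∧ (¬ack ∨ full)))): least fixpoint, start Z0 = {s0, s1, s2, s4, s6}, add states with every successor in Z. Z1 = {s0, s1, s2, s3, s4, s6}; fixed.
Sat(AF (AX (EX ((full ∨ empty) ∧ (¬ack ∨ full))))) = {s0, s1, s2, s3, s4, s6}
|Sat(AF (AX (EX ((full ∨ empty) ∧ (¬ack ∨ full)))))| = |{s0, s1, s2, s3, s4, s6}| = 6.

6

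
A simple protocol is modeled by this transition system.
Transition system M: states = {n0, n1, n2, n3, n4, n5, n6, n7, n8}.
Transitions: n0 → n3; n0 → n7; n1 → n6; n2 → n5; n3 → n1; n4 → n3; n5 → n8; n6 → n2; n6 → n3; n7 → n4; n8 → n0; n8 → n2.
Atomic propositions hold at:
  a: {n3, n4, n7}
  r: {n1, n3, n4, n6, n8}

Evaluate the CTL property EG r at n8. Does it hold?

No

EG r: greatest fixpoint, start Z0 = {n1, n3, n4, n6, n8}, keep only states in Sat with some successor in Z. Z1 = {n1, n3, n4, n6}; fixed.
Sat(EG r) = {n1, n3, n4, n6}
n8 ∉ Sat(EG r) = {n1, n3, n4, n6}, so the formula does not hold at n8.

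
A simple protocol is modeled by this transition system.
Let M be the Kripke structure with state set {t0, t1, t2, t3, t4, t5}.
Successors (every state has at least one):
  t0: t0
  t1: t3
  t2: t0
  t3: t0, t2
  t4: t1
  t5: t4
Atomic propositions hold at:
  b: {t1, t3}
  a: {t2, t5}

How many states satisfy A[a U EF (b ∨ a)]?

Sat(b ∨ a) = {t1, t2, t3, t5}
EF (b ∨ a): least fixpoint, start Z0 = {t1, t2, t3, t5}, add states with some successor in Z. Z1 = {t1, t2, t3, t4, t5}; fixed.
Sat(EF (b ∨ a)) = {t1, t2, t3, t4, t5}
A[a U EF (b ∨ a)]: least fixpoint, start Z0 = Sat(EF (b ∨ a)) = {t1, t2, t3, t4, t5}, add states in Sat(a) with every successor in Z. Already a fixed point.
Sat(A[a U EF (b ∨ a)]) = {t1, t2, t3, t4, t5}
|Sat(A[a U EF (b ∨ a)])| = |{t1, t2, t3, t4, t5}| = 5.

5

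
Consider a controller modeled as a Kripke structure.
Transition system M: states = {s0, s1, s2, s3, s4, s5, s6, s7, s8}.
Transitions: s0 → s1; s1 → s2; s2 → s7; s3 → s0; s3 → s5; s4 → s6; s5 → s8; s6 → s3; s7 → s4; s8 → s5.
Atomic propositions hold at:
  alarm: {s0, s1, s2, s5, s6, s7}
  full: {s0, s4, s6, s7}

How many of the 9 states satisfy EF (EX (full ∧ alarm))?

7

Sat(full ∧ alarm) = {s0, s6, s7}
Sat(EX (full ∧ alarm)) = {s : some successor in {s0, s6, s7}} = {s2, s3, s4}
EF (EX (full ∧ alarm)): least fixpoint, start Z0 = {s2, s3, s4}, add states with some successor in Z. Z1 = {s1, s2, s3, s4, s6, s7}; Z2 = {s0, s1, s2, s3, s4, s6, s7}; fixed.
Sat(EF (EX (full ∧ alarm))) = {s0, s1, s2, s3, s4, s6, s7}
|Sat(EF (EX (full ∧ alarm)))| = |{s0, s1, s2, s3, s4, s6, s7}| = 7.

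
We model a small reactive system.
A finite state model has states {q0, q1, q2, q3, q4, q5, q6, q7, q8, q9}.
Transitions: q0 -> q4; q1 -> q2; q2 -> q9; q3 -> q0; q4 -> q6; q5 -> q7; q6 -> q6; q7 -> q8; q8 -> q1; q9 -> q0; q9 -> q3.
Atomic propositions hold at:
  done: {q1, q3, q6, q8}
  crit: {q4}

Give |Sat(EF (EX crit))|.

8

Sat(EX crit) = {s : some successor in {q4}} = {q0}
EF (EX crit): least fixpoint, start Z0 = {q0}, add states with some successor in Z. Z1 = {q0, q3, q9}; Z2 = {q0, q2, q3, q9}; Z3 = {q0, q1, q2, q3, q9}; Z4 = {q0, q1, q2, q3, q8, q9}; Z5 = {q0, q1, q2, q3, q7, q8, q9}; Z6 = {q0, q1, q2, q3, q5, q7, q8, q9}; fixed.
Sat(EF (EX crit)) = {q0, q1, q2, q3, q5, q7, q8, q9}
|Sat(EF (EX crit))| = |{q0, q1, q2, q3, q5, q7, q8, q9}| = 8.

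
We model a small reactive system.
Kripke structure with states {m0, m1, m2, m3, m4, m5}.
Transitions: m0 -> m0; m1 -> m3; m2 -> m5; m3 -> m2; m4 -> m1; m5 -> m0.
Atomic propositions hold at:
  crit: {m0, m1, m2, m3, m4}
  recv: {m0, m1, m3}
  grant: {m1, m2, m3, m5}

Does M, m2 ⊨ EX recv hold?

Sat(EX recv) = {s : some successor in {m0, m1, m3}} = {m0, m1, m4, m5}
m2 ∉ Sat(EX recv) = {m0, m1, m4, m5}, so the formula does not hold at m2.

No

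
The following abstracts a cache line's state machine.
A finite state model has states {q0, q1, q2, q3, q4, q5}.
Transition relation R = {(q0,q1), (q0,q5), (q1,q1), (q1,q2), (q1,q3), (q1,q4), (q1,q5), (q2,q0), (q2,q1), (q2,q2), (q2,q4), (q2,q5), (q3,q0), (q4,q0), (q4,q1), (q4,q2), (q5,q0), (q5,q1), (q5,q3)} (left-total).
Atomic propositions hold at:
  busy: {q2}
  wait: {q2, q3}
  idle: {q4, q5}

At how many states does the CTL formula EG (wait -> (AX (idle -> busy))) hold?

Sat(idle -> busy) = {q0, q1, q2, q3}
Sat(AX (idle -> busy)) = {s : every successor in {q0, q1, q2, q3}} = {q3, q4, q5}
Sat(wait -> (AX (idle -> busy))) = {q0, q1, q3, q4, q5}
EG (wait -> (AX (idle -> busy))): greatest fixpoint, start Z0 = {q0, q1, q3, q4, q5}, keep only states in Sat with some successor in Z. Already a fixed point.
Sat(EG (wait -> (AX (idle -> busy)))) = {q0, q1, q3, q4, q5}
|Sat(EG (wait -> (AX (idle -> busy))))| = |{q0, q1, q3, q4, q5}| = 5.

5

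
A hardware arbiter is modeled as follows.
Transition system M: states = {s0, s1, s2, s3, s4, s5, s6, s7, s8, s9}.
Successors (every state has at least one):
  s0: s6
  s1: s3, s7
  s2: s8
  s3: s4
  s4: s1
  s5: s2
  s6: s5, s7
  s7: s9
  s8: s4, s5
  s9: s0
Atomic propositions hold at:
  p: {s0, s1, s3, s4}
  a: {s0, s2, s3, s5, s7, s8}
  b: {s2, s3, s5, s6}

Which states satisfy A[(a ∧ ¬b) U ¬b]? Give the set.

Sat(¬b) = {s0, s1, s4, s7, s8, s9}
Sat(a ∧ ¬b) = {s0, s7, s8}
A[(a ∧ ¬b) U ¬b]: least fixpoint, start Z0 = Sat(¬b) = {s0, s1, s4, s7, s8, s9}, add states in Sat(a ∧ ¬b) with every successor in Z. Already a fixed point.
Sat(A[(a ∧ ¬b) U ¬b]) = {s0, s1, s4, s7, s8, s9}

{s0, s1, s4, s7, s8, s9}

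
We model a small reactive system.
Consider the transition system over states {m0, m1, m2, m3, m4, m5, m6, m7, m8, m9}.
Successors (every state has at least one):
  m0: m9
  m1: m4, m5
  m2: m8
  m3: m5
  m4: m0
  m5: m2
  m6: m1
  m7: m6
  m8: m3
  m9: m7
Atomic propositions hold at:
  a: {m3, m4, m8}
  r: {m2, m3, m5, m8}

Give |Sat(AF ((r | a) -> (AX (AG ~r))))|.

6

Sat(r | a) = {m2, m3, m4, m5, m8}
Sat(~r) = {m0, m1, m4, m6, m7, m9}
AG ~r: greatest fixpoint, start Z0 = {m0, m1, m4, m6, m7, m9}, keep only states in Sat with every successor in Z. Z1 = {m0, m4, m6, m7, m9}; Z2 = {m0, m4, m7, m9}; Z3 = {m0, m4, m9}; Z4 = {m0, m4}; Z5 = {m4}; Z6 = ∅; fixed.
Sat(AG ~r) = ∅
Sat(AX (AG ~r)) = {s : every successor in ∅} = ∅
Sat((r | a) -> (AX (AG ~r))) = {m0, m1, m6, m7, m9}
AF ((r | a) -> (AX (AG ~r))): least fixpoint, start Z0 = {m0, m1, m6, m7, m9}, add states with every successor in Z. Z1 = {m0, m1, m4, m6, m7, m9}; fixed.
Sat(AF ((r | a) -> (AX (AG ~r)))) = {m0, m1, m4, m6, m7, m9}
|Sat(AF ((r | a) -> (AX (AG ~r))))| = |{m0, m1, m4, m6, m7, m9}| = 6.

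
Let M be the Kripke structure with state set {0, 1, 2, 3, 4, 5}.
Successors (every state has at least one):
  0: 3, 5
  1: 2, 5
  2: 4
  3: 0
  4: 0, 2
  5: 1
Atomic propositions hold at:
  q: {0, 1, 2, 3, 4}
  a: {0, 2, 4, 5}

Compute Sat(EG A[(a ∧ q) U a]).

Sat(a ∧ q) = {0, 2, 4}
A[(a ∧ q) U a]: least fixpoint, start Z0 = Sat(a) = {0, 2, 4, 5}, add states in Sat(a ∧ q) with every successor in Z. Already a fixed point.
Sat(A[(a ∧ q) U a]) = {0, 2, 4, 5}
EG A[(a ∧ q) U a]: greatest fixpoint, start Z0 = {0, 2, 4, 5}, keep only states in Sat with some successor in Z. Z1 = {0, 2, 4}; Z2 = {2, 4}; fixed.
Sat(EG A[(a ∧ q) U a]) = {2, 4}

{2, 4}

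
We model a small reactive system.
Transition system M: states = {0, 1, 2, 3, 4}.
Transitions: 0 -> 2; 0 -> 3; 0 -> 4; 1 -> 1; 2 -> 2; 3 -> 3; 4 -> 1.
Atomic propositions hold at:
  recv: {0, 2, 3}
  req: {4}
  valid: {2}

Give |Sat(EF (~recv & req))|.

2

Sat(~recv) = {1, 4}
Sat(~recv & req) = {4}
EF (~recv & req): least fixpoint, start Z0 = {4}, add states with some successor in Z. Z1 = {0, 4}; fixed.
Sat(EF (~recv & req)) = {0, 4}
|Sat(EF (~recv & req))| = |{0, 4}| = 2.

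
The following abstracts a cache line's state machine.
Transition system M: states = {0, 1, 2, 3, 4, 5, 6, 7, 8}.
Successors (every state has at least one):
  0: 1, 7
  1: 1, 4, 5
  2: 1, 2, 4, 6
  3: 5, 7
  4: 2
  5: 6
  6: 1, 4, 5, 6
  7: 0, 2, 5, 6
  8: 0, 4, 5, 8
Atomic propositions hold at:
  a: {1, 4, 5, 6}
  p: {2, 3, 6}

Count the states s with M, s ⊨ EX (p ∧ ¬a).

Sat(¬a) = {0, 2, 3, 7, 8}
Sat(p ∧ ¬a) = {2, 3}
Sat(EX (p ∧ ¬a)) = {s : some successor in {2, 3}} = {2, 4, 7}
|Sat(EX (p ∧ ¬a))| = |{2, 4, 7}| = 3.

3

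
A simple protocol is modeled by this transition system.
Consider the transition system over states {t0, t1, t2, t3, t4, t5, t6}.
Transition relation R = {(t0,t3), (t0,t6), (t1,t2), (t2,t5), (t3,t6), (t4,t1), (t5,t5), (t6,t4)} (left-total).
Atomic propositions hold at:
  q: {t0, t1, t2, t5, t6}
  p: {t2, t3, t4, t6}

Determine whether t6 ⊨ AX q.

Sat(AX q) = {s : every successor in {t0, t1, t2, t5, t6}} = {t1, t2, t3, t4, t5}
t6 ∉ Sat(AX q) = {t1, t2, t3, t4, t5}, so the formula does not hold at t6.

No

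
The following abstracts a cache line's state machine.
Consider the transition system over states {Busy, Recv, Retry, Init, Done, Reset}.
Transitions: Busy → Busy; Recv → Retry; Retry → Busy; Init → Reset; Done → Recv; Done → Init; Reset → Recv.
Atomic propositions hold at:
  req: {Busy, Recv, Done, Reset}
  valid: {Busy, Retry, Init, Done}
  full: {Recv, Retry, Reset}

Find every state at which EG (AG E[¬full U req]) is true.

{Busy}

Sat(¬full) = {Busy, Init, Done}
E[¬full U req]: least fixpoint, start Z0 = Sat(req) = {Busy, Recv, Done, Reset}, add states in Sat(¬full) with some successor in Z. Z1 = {Busy, Recv, Init, Done, Reset}; fixed.
Sat(E[¬full U req]) = {Busy, Recv, Init, Done, Reset}
AG E[¬full U req]: greatest fixpoint, start Z0 = {Busy, Recv, Init, Done, Reset}, keep only states in Sat with every successor in Z. Z1 = {Busy, Init, Done, Reset}; Z2 = {Busy, Init}; Z3 = {Busy}; fixed.
Sat(AG E[¬full U req]) = {Busy}
EG (AG E[¬full U req]): greatest fixpoint, start Z0 = {Busy}, keep only states in Sat with some successor in Z. Already a fixed point.
Sat(EG (AG E[¬full U req])) = {Busy}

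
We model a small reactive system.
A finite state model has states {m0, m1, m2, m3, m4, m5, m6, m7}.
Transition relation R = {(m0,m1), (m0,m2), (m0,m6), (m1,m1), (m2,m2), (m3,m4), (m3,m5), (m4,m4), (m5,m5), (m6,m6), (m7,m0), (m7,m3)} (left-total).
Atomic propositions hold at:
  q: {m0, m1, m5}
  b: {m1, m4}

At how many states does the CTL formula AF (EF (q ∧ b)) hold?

3

Sat(q ∧ b) = {m1}
EF (q ∧ b): least fixpoint, start Z0 = {m1}, add states with some successor in Z. Z1 = {m0, m1}; Z2 = {m0, m1, m7}; fixed.
Sat(EF (q ∧ b)) = {m0, m1, m7}
AF (EF (q ∧ b)): least fixpoint, start Z0 = {m0, m1, m7}, add states with every successor in Z. Already a fixed point.
Sat(AF (EF (q ∧ b))) = {m0, m1, m7}
|Sat(AF (EF (q ∧ b)))| = |{m0, m1, m7}| = 3.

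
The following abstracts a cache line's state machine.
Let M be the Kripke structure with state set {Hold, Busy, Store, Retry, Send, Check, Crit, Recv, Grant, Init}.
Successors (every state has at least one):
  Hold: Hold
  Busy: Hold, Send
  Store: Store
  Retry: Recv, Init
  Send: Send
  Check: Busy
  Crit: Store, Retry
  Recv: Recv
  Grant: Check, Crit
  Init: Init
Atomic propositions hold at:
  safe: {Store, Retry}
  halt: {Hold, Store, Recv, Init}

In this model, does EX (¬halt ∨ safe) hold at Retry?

Sat(¬halt) = {Busy, Retry, Send, Check, Crit, Grant}
Sat(¬halt ∨ safe) = {Busy, Store, Retry, Send, Check, Crit, Grant}
Sat(EX (¬halt ∨ safe)) = {s : some successor in {Busy, Store, Retry, Send, Check, Crit, Grant}} = {Busy, Store, Send, Check, Crit, Grant}
Retry ∉ Sat(EX (¬halt ∨ safe)) = {Busy, Store, Send, Check, Crit, Grant}, so the formula does not hold at Retry.

No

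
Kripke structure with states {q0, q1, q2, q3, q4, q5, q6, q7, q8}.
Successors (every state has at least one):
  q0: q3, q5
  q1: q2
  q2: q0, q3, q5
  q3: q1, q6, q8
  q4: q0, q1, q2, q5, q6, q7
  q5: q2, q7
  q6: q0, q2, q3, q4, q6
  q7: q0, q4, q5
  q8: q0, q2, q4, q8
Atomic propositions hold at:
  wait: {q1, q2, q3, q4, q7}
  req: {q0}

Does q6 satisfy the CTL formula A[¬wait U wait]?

Sat(¬wait) = {q0, q5, q6, q8}
A[¬wait U wait]: least fixpoint, start Z0 = Sat(wait) = {q1, q2, q3, q4, q7}, add states in Sat(¬wait) with every successor in Z. Z1 = {q1, q2, q3, q4, q5, q7}; Z2 = {q0, q1, q2, q3, q4, q5, q7}; fixed.
Sat(A[¬wait U wait]) = {q0, q1, q2, q3, q4, q5, q7}
q6 ∉ Sat(A[¬wait U wait]) = {q0, q1, q2, q3, q4, q5, q7}, so the formula does not hold at q6.

No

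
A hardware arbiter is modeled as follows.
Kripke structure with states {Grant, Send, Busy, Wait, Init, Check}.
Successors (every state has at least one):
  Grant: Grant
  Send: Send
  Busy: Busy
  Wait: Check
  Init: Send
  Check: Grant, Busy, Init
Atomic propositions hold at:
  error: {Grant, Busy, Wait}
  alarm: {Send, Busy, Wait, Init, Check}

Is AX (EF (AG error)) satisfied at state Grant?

AG error: greatest fixpoint, start Z0 = {Grant, Busy, Wait}, keep only states in Sat with every successor in Z. Z1 = {Grant, Busy}; fixed.
Sat(AG error) = {Grant, Busy}
EF (AG error): least fixpoint, start Z0 = {Grant, Busy}, add states with some successor in Z. Z1 = {Grant, Busy, Check}; Z2 = {Grant, Busy, Wait, Check}; fixed.
Sat(EF (AG error)) = {Grant, Busy, Wait, Check}
Sat(AX (EF (AG error))) = {s : every successor in {Grant, Busy, Wait, Check}} = {Grant, Busy, Wait}
Grant ∈ Sat(AX (EF (AG error))) = {Grant, Busy, Wait}, so the formula holds at Grant.

Yes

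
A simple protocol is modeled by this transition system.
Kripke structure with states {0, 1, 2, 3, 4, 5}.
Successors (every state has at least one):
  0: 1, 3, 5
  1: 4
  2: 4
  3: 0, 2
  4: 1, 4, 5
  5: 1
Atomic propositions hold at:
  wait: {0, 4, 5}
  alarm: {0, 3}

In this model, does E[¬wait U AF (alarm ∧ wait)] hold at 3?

Sat(¬wait) = {1, 2, 3}
Sat(alarm ∧ wait) = {0}
AF (alarm ∧ wait): least fixpoint, start Z0 = {0}, add states with every successor in Z. Already a fixed point.
Sat(AF (alarm ∧ wait)) = {0}
E[¬wait U AF (alarm ∧ wait)]: least fixpoint, start Z0 = Sat(AF (alarm ∧ wait)) = {0}, add states in Sat(¬wait) with some successor in Z. Z1 = {0, 3}; fixed.
Sat(E[¬wait U AF (alarm ∧ wait)]) = {0, 3}
3 ∈ Sat(E[¬wait U AF (alarm ∧ wait)]) = {0, 3}, so the formula holds at 3.

Yes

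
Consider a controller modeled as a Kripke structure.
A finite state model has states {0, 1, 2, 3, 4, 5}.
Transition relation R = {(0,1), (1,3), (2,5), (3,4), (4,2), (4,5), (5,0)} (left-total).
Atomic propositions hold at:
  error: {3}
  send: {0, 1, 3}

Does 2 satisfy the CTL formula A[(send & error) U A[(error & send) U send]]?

Sat(send & error) = {3}
Sat(error & send) = {3}
A[(error & send) U send]: least fixpoint, start Z0 = Sat(send) = {0, 1, 3}, add states in Sat(error & send) with every successor in Z. Already a fixed point.
Sat(A[(error & send) U send]) = {0, 1, 3}
A[(send & error) U A[(error & send) U send]]: least fixpoint, start Z0 = Sat(A[(error & send) U send]) = {0, 1, 3}, add states in Sat(send & error) with every successor in Z. Already a fixed point.
Sat(A[(send & error) U A[(error & send) U send]]) = {0, 1, 3}
2 ∉ Sat(A[(send & error) U A[(error & send) U send]]) = {0, 1, 3}, so the formula does not hold at 2.

No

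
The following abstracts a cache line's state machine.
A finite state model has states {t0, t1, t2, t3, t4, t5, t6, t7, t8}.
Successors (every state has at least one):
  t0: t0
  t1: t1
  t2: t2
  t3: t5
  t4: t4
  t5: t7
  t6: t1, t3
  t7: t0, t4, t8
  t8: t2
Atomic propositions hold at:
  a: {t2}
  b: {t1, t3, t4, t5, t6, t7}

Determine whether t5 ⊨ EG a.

No

EG a: greatest fixpoint, start Z0 = {t2}, keep only states in Sat with some successor in Z. Already a fixed point.
Sat(EG a) = {t2}
t5 ∉ Sat(EG a) = {t2}, so the formula does not hold at t5.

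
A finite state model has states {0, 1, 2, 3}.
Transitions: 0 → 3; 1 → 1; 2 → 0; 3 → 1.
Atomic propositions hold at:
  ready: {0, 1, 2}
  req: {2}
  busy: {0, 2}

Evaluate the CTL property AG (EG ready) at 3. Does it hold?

No

EG ready: greatest fixpoint, start Z0 = {0, 1, 2}, keep only states in Sat with some successor in Z. Z1 = {1, 2}; Z2 = {1}; fixed.
Sat(EG ready) = {1}
AG (EG ready): greatest fixpoint, start Z0 = {1}, keep only states in Sat with every successor in Z. Already a fixed point.
Sat(AG (EG ready)) = {1}
3 ∉ Sat(AG (EG ready)) = {1}, so the formula does not hold at 3.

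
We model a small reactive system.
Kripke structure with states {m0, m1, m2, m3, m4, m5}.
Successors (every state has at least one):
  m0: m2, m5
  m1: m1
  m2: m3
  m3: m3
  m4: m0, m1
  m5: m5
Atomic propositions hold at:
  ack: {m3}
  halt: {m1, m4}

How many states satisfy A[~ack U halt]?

Sat(~ack) = {m0, m1, m2, m4, m5}
A[~ack U halt]: least fixpoint, start Z0 = Sat(halt) = {m1, m4}, add states in Sat(~ack) with every successor in Z. Already a fixed point.
Sat(A[~ack U halt]) = {m1, m4}
|Sat(A[~ack U halt])| = |{m1, m4}| = 2.

2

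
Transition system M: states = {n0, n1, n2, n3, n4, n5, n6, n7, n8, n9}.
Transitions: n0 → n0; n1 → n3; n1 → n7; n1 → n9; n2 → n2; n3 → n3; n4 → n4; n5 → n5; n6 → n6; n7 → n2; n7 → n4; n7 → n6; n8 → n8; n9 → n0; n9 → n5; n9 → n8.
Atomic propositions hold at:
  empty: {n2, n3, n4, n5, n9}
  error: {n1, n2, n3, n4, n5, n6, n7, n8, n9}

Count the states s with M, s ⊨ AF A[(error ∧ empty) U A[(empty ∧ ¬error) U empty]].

Sat(error ∧ empty) = {n2, n3, n4, n5, n9}
Sat(¬error) = {n0}
Sat(empty ∧ ¬error) = ∅
A[(empty ∧ ¬error) U empty]: least fixpoint, start Z0 = Sat(empty) = {n2, n3, n4, n5, n9}, add states in Sat(empty ∧ ¬error) with every successor in Z. Already a fixed point.
Sat(A[(empty ∧ ¬error) U empty]) = {n2, n3, n4, n5, n9}
A[(error ∧ empty) U A[(empty ∧ ¬error) U empty]]: least fixpoint, start Z0 = Sat(A[(empty ∧ ¬error) U empty]) = {n2, n3, n4, n5, n9}, add states in Sat(error ∧ empty) with every successor in Z. Already a fixed point.
Sat(A[(error ∧ empty) U A[(empty ∧ ¬error) U empty]]) = {n2, n3, n4, n5, n9}
AF A[(error ∧ empty) U A[(empty ∧ ¬error) U empty]]: least fixpoint, start Z0 = {n2, n3, n4, n5, n9}, add states with every successor in Z. Already a fixed point.
Sat(AF A[(error ∧ empty) U A[(empty ∧ ¬error) U empty]]) = {n2, n3, n4, n5, n9}
|Sat(AF A[(error ∧ empty) U A[(empty ∧ ¬error) U empty]])| = |{n2, n3, n4, n5, n9}| = 5.

5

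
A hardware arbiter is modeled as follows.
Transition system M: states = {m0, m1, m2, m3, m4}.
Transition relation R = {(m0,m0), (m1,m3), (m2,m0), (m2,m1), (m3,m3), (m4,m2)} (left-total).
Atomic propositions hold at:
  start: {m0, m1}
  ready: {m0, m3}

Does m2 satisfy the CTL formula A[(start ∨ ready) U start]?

Sat(start ∨ ready) = {m0, m1, m3}
A[(start ∨ ready) U start]: least fixpoint, start Z0 = Sat(start) = {m0, m1}, add states in Sat(start ∨ ready) with every successor in Z. Already a fixed point.
Sat(A[(start ∨ ready) U start]) = {m0, m1}
m2 ∉ Sat(A[(start ∨ ready) U start]) = {m0, m1}, so the formula does not hold at m2.

No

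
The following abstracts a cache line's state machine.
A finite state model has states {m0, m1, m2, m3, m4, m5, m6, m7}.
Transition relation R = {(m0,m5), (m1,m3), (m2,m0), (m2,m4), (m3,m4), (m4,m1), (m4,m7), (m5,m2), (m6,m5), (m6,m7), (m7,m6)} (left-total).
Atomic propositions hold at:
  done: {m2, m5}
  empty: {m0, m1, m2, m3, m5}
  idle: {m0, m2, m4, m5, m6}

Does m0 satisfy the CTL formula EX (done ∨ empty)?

Yes

Sat(done ∨ empty) = {m0, m1, m2, m3, m5}
Sat(EX (done ∨ empty)) = {s : some successor in {m0, m1, m2, m3, m5}} = {m0, m1, m2, m4, m5, m6}
m0 ∈ Sat(EX (done ∨ empty)) = {m0, m1, m2, m4, m5, m6}, so the formula holds at m0.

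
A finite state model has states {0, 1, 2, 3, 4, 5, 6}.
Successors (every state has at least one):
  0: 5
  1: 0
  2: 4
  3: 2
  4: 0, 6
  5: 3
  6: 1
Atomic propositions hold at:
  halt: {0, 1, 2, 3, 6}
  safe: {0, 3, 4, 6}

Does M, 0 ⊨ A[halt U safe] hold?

Yes

A[halt U safe]: least fixpoint, start Z0 = Sat(safe) = {0, 3, 4, 6}, add states in Sat(halt) with every successor in Z. Z1 = {0, 1, 2, 3, 4, 6}; fixed.
Sat(A[halt U safe]) = {0, 1, 2, 3, 4, 6}
0 ∈ Sat(A[halt U safe]) = {0, 1, 2, 3, 4, 6}, so the formula holds at 0.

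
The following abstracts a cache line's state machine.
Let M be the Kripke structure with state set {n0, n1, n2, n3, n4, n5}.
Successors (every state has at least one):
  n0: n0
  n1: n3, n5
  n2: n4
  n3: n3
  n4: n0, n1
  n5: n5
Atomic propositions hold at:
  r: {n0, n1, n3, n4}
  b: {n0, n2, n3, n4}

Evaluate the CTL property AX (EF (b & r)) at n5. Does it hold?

Sat(b & r) = {n0, n3, n4}
EF (b & r): least fixpoint, start Z0 = {n0, n3, n4}, add states with some successor in Z. Z1 = {n0, n1, n2, n3, n4}; fixed.
Sat(EF (b & r)) = {n0, n1, n2, n3, n4}
Sat(AX (EF (b & r))) = {s : every successor in {n0, n1, n2, n3, n4}} = {n0, n2, n3, n4}
n5 ∉ Sat(AX (EF (b & r))) = {n0, n2, n3, n4}, so the formula does not hold at n5.

No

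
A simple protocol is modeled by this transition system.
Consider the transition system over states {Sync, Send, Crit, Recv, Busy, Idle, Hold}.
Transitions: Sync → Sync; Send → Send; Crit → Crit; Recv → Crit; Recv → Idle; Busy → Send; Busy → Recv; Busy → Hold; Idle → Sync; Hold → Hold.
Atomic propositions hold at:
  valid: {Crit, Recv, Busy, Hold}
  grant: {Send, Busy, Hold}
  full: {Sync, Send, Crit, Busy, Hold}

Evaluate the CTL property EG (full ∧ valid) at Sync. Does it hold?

Sat(full ∧ valid) = {Crit, Busy, Hold}
EG (full ∧ valid): greatest fixpoint, start Z0 = {Crit, Busy, Hold}, keep only states in Sat with some successor in Z. Already a fixed point.
Sat(EG (full ∧ valid)) = {Crit, Busy, Hold}
Sync ∉ Sat(EG (full ∧ valid)) = {Crit, Busy, Hold}, so the formula does not hold at Sync.

No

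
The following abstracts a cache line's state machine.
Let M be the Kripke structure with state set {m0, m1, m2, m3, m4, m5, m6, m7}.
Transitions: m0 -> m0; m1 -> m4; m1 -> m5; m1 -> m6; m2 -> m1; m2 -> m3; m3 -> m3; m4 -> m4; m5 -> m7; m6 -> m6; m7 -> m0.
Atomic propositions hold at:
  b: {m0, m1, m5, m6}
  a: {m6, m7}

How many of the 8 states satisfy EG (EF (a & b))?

3

Sat(a & b) = {m6}
EF (a & b): least fixpoint, start Z0 = {m6}, add states with some successor in Z. Z1 = {m1, m6}; Z2 = {m1, m2, m6}; fixed.
Sat(EF (a & b)) = {m1, m2, m6}
EG (EF (a & b)): greatest fixpoint, start Z0 = {m1, m2, m6}, keep only states in Sat with some successor in Z. Already a fixed point.
Sat(EG (EF (a & b))) = {m1, m2, m6}
|Sat(EG (EF (a & b)))| = |{m1, m2, m6}| = 3.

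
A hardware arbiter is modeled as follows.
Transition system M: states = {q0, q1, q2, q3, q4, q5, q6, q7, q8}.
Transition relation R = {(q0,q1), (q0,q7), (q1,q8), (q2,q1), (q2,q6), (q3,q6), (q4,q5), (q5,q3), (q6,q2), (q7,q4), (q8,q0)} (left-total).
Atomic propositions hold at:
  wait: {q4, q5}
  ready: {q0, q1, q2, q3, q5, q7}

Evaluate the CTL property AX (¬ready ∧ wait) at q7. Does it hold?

Yes

Sat(¬ready) = {q4, q6, q8}
Sat(¬ready ∧ wait) = {q4}
Sat(AX (¬ready ∧ wait)) = {s : every successor in {q4}} = {q7}
q7 ∈ Sat(AX (¬ready ∧ wait)) = {q7}, so the formula holds at q7.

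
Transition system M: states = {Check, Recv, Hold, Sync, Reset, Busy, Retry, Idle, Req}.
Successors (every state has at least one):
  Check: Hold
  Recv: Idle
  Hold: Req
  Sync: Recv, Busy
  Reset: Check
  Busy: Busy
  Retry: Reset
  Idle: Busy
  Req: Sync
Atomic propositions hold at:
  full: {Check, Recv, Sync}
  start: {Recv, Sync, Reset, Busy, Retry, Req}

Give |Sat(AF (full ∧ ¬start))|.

Sat(¬start) = {Check, Hold, Idle}
Sat(full ∧ ¬start) = {Check}
AF (full ∧ ¬start): least fixpoint, start Z0 = {Check}, add states with every successor in Z. Z1 = {Check, Reset}; Z2 = {Check, Reset, Retry}; fixed.
Sat(AF (full ∧ ¬start)) = {Check, Reset, Retry}
|Sat(AF (full ∧ ¬start))| = |{Check, Reset, Retry}| = 3.

3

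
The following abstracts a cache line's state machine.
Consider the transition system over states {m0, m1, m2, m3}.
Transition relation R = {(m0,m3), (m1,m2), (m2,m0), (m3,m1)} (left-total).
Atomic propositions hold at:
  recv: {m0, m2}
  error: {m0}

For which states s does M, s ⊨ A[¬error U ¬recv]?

Sat(¬error) = {m1, m2, m3}
Sat(¬recv) = {m1, m3}
A[¬error U ¬recv]: least fixpoint, start Z0 = Sat(¬recv) = {m1, m3}, add states in Sat(¬error) with every successor in Z. Already a fixed point.
Sat(A[¬error U ¬recv]) = {m1, m3}

{m1, m3}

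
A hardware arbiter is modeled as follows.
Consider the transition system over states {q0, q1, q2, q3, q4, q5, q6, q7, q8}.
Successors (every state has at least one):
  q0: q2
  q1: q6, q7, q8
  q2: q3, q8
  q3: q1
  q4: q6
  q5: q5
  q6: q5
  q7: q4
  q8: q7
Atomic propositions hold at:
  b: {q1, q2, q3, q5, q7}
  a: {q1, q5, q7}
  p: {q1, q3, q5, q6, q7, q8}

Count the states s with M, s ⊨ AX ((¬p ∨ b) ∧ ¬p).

2

Sat(¬p) = {q0, q2, q4}
Sat(¬p ∨ b) = {q0, q1, q2, q3, q4, q5, q7}
Sat((¬p ∨ b) ∧ ¬p) = {q0, q2, q4}
Sat(AX ((¬p ∨ b) ∧ ¬p)) = {s : every successor in {q0, q2, q4}} = {q0, q7}
|Sat(AX ((¬p ∨ b) ∧ ¬p))| = |{q0, q7}| = 2.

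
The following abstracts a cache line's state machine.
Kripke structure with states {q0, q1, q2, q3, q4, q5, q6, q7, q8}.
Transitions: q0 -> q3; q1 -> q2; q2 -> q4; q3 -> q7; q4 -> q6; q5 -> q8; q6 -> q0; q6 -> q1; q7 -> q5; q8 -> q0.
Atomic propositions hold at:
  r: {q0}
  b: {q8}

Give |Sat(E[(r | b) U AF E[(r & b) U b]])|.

5

Sat(r | b) = {q0, q8}
Sat(r & b) = ∅
E[(r & b) U b]: least fixpoint, start Z0 = Sat(b) = {q8}, add states in Sat(r & b) with some successor in Z. Already a fixed point.
Sat(E[(r & b) U b]) = {q8}
AF E[(r & b) U b]: least fixpoint, start Z0 = {q8}, add states with every successor in Z. Z1 = {q5, q8}; Z2 = {q5, q7, q8}; Z3 = {q3, q5, q7, q8}; Z4 = {q0, q3, q5, q7, q8}; fixed.
Sat(AF E[(r & b) U b]) = {q0, q3, q5, q7, q8}
E[(r | b) U AF E[(r & b) U b]]: least fixpoint, start Z0 = Sat(AF E[(r & b) U b]) = {q0, q3, q5, q7, q8}, add states in Sat(r | b) with some successor in Z. Already a fixed point.
Sat(E[(r | b) U AF E[(r & b) U b]]) = {q0, q3, q5, q7, q8}
|Sat(E[(r | b) U AF E[(r & b) U b]])| = |{q0, q3, q5, q7, q8}| = 5.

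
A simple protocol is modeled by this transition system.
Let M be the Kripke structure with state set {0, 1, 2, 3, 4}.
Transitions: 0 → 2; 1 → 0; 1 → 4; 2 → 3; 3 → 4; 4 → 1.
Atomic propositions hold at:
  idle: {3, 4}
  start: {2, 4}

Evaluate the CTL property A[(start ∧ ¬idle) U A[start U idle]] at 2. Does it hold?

Sat(¬idle) = {0, 1, 2}
Sat(start ∧ ¬idle) = {2}
A[start U idle]: least fixpoint, start Z0 = Sat(idle) = {3, 4}, add states in Sat(start) with every successor in Z. Z1 = {2, 3, 4}; fixed.
Sat(A[start U idle]) = {2, 3, 4}
A[(start ∧ ¬idle) U A[start U idle]]: least fixpoint, start Z0 = Sat(A[start U idle]) = {2, 3, 4}, add states in Sat(start ∧ ¬idle) with every successor in Z. Already a fixed point.
Sat(A[(start ∧ ¬idle) U A[start U idle]]) = {2, 3, 4}
2 ∈ Sat(A[(start ∧ ¬idle) U A[start U idle]]) = {2, 3, 4}, so the formula holds at 2.

Yes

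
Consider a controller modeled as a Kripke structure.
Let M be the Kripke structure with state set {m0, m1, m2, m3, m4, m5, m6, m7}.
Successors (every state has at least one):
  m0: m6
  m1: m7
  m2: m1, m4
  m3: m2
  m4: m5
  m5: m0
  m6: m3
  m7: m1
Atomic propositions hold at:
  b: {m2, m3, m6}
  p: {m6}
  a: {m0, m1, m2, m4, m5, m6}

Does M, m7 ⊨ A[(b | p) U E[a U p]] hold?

No

Sat(b | p) = {m2, m3, m6}
E[a U p]: least fixpoint, start Z0 = Sat(p) = {m6}, add states in Sat(a) with some successor in Z. Z1 = {m0, m6}; Z2 = {m0, m5, m6}; Z3 = {m0, m4, m5, m6}; Z4 = {m0, m2, m4, m5, m6}; fixed.
Sat(E[a U p]) = {m0, m2, m4, m5, m6}
A[(b | p) U E[a U p]]: least fixpoint, start Z0 = Sat(E[a U p]) = {m0, m2, m4, m5, m6}, add states in Sat(b | p) with every successor in Z. Z1 = {m0, m2, m3, m4, m5, m6}; fixed.
Sat(A[(b | p) U E[a U p]]) = {m0, m2, m3, m4, m5, m6}
m7 ∉ Sat(A[(b | p) U E[a U p]]) = {m0, m2, m3, m4, m5, m6}, so the formula does not hold at m7.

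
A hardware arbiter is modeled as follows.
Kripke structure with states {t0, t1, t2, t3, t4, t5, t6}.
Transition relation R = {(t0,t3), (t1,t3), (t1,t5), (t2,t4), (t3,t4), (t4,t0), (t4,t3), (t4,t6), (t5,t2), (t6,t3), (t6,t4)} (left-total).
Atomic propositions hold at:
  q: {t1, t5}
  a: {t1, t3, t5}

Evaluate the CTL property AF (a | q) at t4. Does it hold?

Sat(a | q) = {t1, t3, t5}
AF (a | q): least fixpoint, start Z0 = {t1, t3, t5}, add states with every successor in Z. Z1 = {t0, t1, t3, t5}; fixed.
Sat(AF (a | q)) = {t0, t1, t3, t5}
t4 ∉ Sat(AF (a | q)) = {t0, t1, t3, t5}, so the formula does not hold at t4.

No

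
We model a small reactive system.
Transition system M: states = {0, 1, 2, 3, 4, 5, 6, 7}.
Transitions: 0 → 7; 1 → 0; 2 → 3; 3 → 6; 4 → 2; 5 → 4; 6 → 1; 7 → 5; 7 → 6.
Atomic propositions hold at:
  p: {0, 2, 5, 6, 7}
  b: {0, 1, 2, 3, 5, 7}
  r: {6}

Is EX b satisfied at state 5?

No

Sat(EX b) = {s : some successor in {0, 1, 2, 3, 5, 7}} = {0, 1, 2, 4, 6, 7}
5 ∉ Sat(EX b) = {0, 1, 2, 4, 6, 7}, so the formula does not hold at 5.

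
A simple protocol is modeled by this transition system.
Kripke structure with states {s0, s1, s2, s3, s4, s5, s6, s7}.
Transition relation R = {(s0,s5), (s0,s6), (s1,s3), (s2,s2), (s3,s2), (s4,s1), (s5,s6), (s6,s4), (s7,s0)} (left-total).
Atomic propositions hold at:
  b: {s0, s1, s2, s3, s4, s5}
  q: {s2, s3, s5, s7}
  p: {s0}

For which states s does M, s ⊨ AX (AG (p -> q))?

{s0, s1, s2, s3, s4, s5, s6}

Sat(p -> q) = {s1, s2, s3, s4, s5, s6, s7}
AG (p -> q): greatest fixpoint, start Z0 = {s1, s2, s3, s4, s5, s6, s7}, keep only states in Sat with every successor in Z. Z1 = {s1, s2, s3, s4, s5, s6}; fixed.
Sat(AG (p -> q)) = {s1, s2, s3, s4, s5, s6}
Sat(AX (AG (p -> q))) = {s : every successor in {s1, s2, s3, s4, s5, s6}} = {s0, s1, s2, s3, s4, s5, s6}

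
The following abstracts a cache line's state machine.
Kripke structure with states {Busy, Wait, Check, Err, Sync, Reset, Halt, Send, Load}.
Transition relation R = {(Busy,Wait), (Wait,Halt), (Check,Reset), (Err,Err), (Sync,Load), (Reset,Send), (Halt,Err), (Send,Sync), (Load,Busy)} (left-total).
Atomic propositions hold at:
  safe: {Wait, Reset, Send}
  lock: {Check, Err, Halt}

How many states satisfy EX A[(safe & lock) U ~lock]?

6

Sat(safe & lock) = ∅
Sat(~lock) = {Busy, Wait, Sync, Reset, Send, Load}
A[(safe & lock) U ~lock]: least fixpoint, start Z0 = Sat(~lock) = {Busy, Wait, Sync, Reset, Send, Load}, add states in Sat(safe & lock) with every successor in Z. Already a fixed point.
Sat(A[(safe & lock) U ~lock]) = {Busy, Wait, Sync, Reset, Send, Load}
Sat(EX A[(safe & lock) U ~lock]) = {s : some successor in {Busy, Wait, Sync, Reset, Send, Load}} = {Busy, Check, Sync, Reset, Send, Load}
|Sat(EX A[(safe & lock) U ~lock])| = |{Busy, Check, Sync, Reset, Send, Load}| = 6.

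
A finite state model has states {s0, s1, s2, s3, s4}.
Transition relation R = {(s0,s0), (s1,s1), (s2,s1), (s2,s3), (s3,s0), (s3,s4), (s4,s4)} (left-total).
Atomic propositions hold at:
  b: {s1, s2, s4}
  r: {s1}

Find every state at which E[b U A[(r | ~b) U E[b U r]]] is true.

Sat(~b) = {s0, s3}
Sat(r | ~b) = {s0, s1, s3}
E[b U r]: least fixpoint, start Z0 = Sat(r) = {s1}, add states in Sat(b) with some successor in Z. Z1 = {s1, s2}; fixed.
Sat(E[b U r]) = {s1, s2}
A[(r | ~b) U E[b U r]]: least fixpoint, start Z0 = Sat(E[b U r]) = {s1, s2}, add states in Sat(r | ~b) with every successor in Z. Already a fixed point.
Sat(A[(r | ~b) U E[b U r]]) = {s1, s2}
E[b U A[(r | ~b) U E[b U r]]]: least fixpoint, start Z0 = Sat(A[(r | ~b) U E[b U r]]) = {s1, s2}, add states in Sat(b) with some successor in Z. Already a fixed point.
Sat(E[b U A[(r | ~b) U E[b U r]]]) = {s1, s2}

{s1, s2}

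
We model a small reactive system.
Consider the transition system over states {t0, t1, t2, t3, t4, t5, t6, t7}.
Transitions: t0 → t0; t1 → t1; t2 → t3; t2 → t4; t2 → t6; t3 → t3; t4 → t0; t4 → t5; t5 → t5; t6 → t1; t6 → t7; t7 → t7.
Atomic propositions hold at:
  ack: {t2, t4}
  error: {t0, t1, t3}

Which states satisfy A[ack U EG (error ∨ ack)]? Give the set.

{t0, t1, t2, t3, t4}

Sat(error ∨ ack) = {t0, t1, t2, t3, t4}
EG (error ∨ ack): greatest fixpoint, start Z0 = {t0, t1, t2, t3, t4}, keep only states in Sat with some successor in Z. Already a fixed point.
Sat(EG (error ∨ ack)) = {t0, t1, t2, t3, t4}
A[ack U EG (error ∨ ack)]: least fixpoint, start Z0 = Sat(EG (error ∨ ack)) = {t0, t1, t2, t3, t4}, add states in Sat(ack) with every successor in Z. Already a fixed point.
Sat(A[ack U EG (error ∨ ack)]) = {t0, t1, t2, t3, t4}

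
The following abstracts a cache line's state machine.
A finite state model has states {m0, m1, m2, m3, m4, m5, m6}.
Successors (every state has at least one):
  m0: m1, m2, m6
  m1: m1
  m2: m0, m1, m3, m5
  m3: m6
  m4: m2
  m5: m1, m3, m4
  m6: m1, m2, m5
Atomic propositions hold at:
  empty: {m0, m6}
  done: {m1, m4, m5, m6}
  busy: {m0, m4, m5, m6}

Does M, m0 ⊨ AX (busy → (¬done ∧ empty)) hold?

No

Sat(¬done) = {m0, m2, m3}
Sat(¬done ∧ empty) = {m0}
Sat(busy → (¬done ∧ empty)) = {m0, m1, m2, m3}
Sat(AX (busy → (¬done ∧ empty))) = {s : every successor in {m0, m1, m2, m3}} = {m1, m4}
m0 ∉ Sat(AX (busy → (¬done ∧ empty))) = {m1, m4}, so the formula does not hold at m0.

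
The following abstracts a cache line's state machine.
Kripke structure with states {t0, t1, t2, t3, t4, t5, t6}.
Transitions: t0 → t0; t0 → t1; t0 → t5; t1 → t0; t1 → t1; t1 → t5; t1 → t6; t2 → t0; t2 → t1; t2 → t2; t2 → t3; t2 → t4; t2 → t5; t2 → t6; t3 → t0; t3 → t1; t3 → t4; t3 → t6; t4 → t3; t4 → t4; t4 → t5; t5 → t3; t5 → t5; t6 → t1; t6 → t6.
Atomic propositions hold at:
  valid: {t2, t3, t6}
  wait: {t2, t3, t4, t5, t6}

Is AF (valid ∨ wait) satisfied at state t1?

No

Sat(valid ∨ wait) = {t2, t3, t4, t5, t6}
AF (valid ∨ wait): least fixpoint, start Z0 = {t2, t3, t4, t5, t6}, add states with every successor in Z. Already a fixed point.
Sat(AF (valid ∨ wait)) = {t2, t3, t4, t5, t6}
t1 ∉ Sat(AF (valid ∨ wait)) = {t2, t3, t4, t5, t6}, so the formula does not hold at t1.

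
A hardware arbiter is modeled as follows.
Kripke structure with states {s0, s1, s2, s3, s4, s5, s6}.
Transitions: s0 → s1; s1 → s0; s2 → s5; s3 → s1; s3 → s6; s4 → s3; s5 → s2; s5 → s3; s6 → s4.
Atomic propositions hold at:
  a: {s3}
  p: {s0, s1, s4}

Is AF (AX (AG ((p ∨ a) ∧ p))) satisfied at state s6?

Sat(p ∨ a) = {s0, s1, s3, s4}
Sat((p ∨ a) ∧ p) = {s0, s1, s4}
AG ((p ∨ a) ∧ p): greatest fixpoint, start Z0 = {s0, s1, s4}, keep only states in Sat with every successor in Z. Z1 = {s0, s1}; fixed.
Sat(AG ((p ∨ a) ∧ p)) = {s0, s1}
Sat(AX (AG ((p ∨ a) ∧ p))) = {s : every successor in {s0, s1}} = {s0, s1}
AF (AX (AG ((p ∨ a) ∧ p))): least fixpoint, start Z0 = {s0, s1}, add states with every successor in Z. Already a fixed point.
Sat(AF (AX (AG ((p ∨ a) ∧ p)))) = {s0, s1}
s6 ∉ Sat(AF (AX (AG ((p ∨ a) ∧ p)))) = {s0, s1}, so the formula does not hold at s6.

No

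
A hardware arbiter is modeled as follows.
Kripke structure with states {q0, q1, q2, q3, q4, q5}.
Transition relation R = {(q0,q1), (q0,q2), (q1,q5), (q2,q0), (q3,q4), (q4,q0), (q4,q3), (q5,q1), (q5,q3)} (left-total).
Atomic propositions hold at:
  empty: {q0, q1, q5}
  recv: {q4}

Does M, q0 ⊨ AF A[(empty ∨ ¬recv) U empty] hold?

Yes

Sat(¬recv) = {q0, q1, q2, q3, q5}
Sat(empty ∨ ¬recv) = {q0, q1, q2, q3, q5}
A[(empty ∨ ¬recv) U empty]: least fixpoint, start Z0 = Sat(empty) = {q0, q1, q5}, add states in Sat(empty ∨ ¬recv) with every successor in Z. Z1 = {q0, q1, q2, q5}; fixed.
Sat(A[(empty ∨ ¬recv) U empty]) = {q0, q1, q2, q5}
AF A[(empty ∨ ¬recv) U empty]: least fixpoint, start Z0 = {q0, q1, q2, q5}, add states with every successor in Z. Already a fixed point.
Sat(AF A[(empty ∨ ¬recv) U empty]) = {q0, q1, q2, q5}
q0 ∈ Sat(AF A[(empty ∨ ¬recv) U empty]) = {q0, q1, q2, q5}, so the formula holds at q0.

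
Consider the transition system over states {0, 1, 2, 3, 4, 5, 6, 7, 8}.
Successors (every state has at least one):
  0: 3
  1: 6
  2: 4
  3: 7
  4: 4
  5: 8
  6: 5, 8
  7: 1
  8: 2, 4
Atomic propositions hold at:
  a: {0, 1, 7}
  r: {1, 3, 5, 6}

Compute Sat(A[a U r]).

A[a U r]: least fixpoint, start Z0 = Sat(r) = {1, 3, 5, 6}, add states in Sat(a) with every successor in Z. Z1 = {0, 1, 3, 5, 6, 7}; fixed.
Sat(A[a U r]) = {0, 1, 3, 5, 6, 7}

{0, 1, 3, 5, 6, 7}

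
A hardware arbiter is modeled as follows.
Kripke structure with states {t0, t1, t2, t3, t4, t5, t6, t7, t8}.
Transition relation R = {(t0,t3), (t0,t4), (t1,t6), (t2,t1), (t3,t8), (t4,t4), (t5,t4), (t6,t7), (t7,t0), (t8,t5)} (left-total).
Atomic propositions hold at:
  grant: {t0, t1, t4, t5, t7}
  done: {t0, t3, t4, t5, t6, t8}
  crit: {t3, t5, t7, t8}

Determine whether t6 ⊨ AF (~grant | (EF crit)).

Sat(~grant) = {t2, t3, t6, t8}
EF crit: least fixpoint, start Z0 = {t3, t5, t7, t8}, add states with some successor in Z. Z1 = {t0, t3, t5, t6, t7, t8}; Z2 = {t0, t1, t3, t5, t6, t7, t8}; Z3 = {t0, t1, t2, t3, t5, t6, t7, t8}; fixed.
Sat(EF crit) = {t0, t1, t2, t3, t5, t6, t7, t8}
Sat(~grant | (EF crit)) = {t0, t1, t2, t3, t5, t6, t7, t8}
AF (~grant | (EF crit)): least fixpoint, start Z0 = {t0, t1, t2, t3, t5, t6, t7, t8}, add states with every successor in Z. Already a fixed point.
Sat(AF (~grant | (EF crit))) = {t0, t1, t2, t3, t5, t6, t7, t8}
t6 ∈ Sat(AF (~grant | (EF crit))) = {t0, t1, t2, t3, t5, t6, t7, t8}, so the formula holds at t6.

Yes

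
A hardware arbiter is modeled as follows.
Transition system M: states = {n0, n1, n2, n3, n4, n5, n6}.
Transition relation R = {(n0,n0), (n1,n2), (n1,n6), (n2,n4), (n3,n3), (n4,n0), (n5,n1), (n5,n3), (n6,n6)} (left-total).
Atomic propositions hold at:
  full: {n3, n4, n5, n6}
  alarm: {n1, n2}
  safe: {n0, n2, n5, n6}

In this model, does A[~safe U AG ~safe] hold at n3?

Sat(~safe) = {n1, n3, n4}
AG ~safe: greatest fixpoint, start Z0 = {n1, n3, n4}, keep only states in Sat with every successor in Z. Z1 = {n3}; fixed.
Sat(AG ~safe) = {n3}
A[~safe U AG ~safe]: least fixpoint, start Z0 = Sat(AG ~safe) = {n3}, add states in Sat(~safe) with every successor in Z. Already a fixed point.
Sat(A[~safe U AG ~safe]) = {n3}
n3 ∈ Sat(A[~safe U AG ~safe]) = {n3}, so the formula holds at n3.

Yes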